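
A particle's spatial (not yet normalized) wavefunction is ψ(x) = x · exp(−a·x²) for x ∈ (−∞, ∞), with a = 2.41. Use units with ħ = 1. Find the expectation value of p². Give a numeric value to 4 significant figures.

7.230

p² ψ = −ħ² d²ψ/dx²; ⟨p²⟩ = −ħ² ∫ ψ*·ψ'' dx / ∫|ψ|² dx.
Expand each integrand as polynomial × e^(−2ax²) and use ∫x^(2j)·e^(−2ax²) dx = (2j−1)!!/(4a)^j · √(π/(2a)), odd powers → 0; here √(π/(2a)) = 0.80733. Differentiate with the product rule, d/dx e^(−ax²) = −2ax·e^(−ax²).
State is unnormalized: ∫|ψ|² dx = 0.083748, and ∫ψ*·(−ħ² ψ'') dx = 0.60550, so ⟨p²⟩ = 0.60550 / 0.083748.
⟨p²⟩ = 7.2300.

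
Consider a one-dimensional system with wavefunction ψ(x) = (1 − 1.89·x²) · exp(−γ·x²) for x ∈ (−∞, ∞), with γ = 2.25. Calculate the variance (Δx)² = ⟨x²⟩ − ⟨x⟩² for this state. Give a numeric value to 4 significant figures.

0.06263

Compute ⟨x⟩ and ⟨x²⟩ separately, then (Δx)² = ⟨x²⟩ − ⟨x⟩².
Expand each integrand as polynomial × e^(−2γx²) and use ∫x^(2j)·e^(−2γx²) dx = (2j−1)!!/(4γ)^j · √(π/(2γ)), odd powers → 0; here √(π/(2γ)) = 0.83554.
Normalization: ∫|ψ|² dx = 0.59516.
⟨x⟩ = 0.0000 and ⟨x²⟩ = 0.062630.
(Δx)² = 0.062630 − (0.0000)² = 0.062630.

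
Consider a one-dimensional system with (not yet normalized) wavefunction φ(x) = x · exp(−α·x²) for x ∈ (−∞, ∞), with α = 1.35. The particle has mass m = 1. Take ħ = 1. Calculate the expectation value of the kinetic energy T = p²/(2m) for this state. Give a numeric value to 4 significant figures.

T = −(ħ²/2m) d²/dx², so ⟨T⟩ = −(ħ²/2m) ∫ φ*·φ'' dx / ∫|φ|² dx; with m = 1.
Expand each integrand as polynomial × e^(−2αx²) and use ∫x^(2j)·e^(−2αx²) dx = (2j−1)!!/(4α)^j · √(π/(2α)), odd powers → 0; here √(π/(2α)) = 1.0787. Differentiate with the product rule, d/dx e^(−αx²) = −2αx·e^(−αx²).
State is unnormalized: ∫|φ|² dx = 0.19976, and ∫φ*·(−ħ²/2m · φ'') dx = 0.40451, so ⟨T⟩ = 0.40451 / 0.19976.
⟨T⟩ = 2.0250.

2.025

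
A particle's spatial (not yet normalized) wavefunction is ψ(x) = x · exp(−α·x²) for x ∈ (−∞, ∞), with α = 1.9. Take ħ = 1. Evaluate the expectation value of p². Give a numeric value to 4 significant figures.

p² ψ = −ħ² d²ψ/dx²; ⟨p²⟩ = −ħ² ∫ ψ*·ψ'' dx / ∫|ψ|² dx.
Expand each integrand as polynomial × e^(−2αx²) and use ∫x^(2j)·e^(−2αx²) dx = (2j−1)!!/(4α)^j · √(π/(2α)), odd powers → 0; here √(π/(2α)) = 0.90925. Differentiate with the product rule, d/dx e^(−αx²) = −2αx·e^(−αx²).
State is unnormalized: ∫|ψ|² dx = 0.11964, and ∫ψ*·(−ħ² ψ'') dx = 0.68194, so ⟨p²⟩ = 0.68194 / 0.11964.
⟨p²⟩ = 5.7000.

5.700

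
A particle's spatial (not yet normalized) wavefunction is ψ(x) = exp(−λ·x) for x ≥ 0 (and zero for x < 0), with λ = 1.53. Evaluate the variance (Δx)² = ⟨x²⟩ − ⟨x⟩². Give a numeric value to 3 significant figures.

Compute ⟨x⟩ and ⟨x²⟩ separately, then (Δx)² = ⟨x²⟩ − ⟨x⟩².
Every integrand reduces to terms xʲ·e^(−2λx) on [0, ∞); use ∫₀^∞ xʲ·e^(−2λx) dx = j!/(2λ)^(j+1).
Normalization: ∫|ψ|² dx = 0.32680.
⟨x⟩ = 0.32680 and ⟨x²⟩ = 0.21359.
(Δx)² = 0.21359 − (0.32680)² = 0.10680.

0.107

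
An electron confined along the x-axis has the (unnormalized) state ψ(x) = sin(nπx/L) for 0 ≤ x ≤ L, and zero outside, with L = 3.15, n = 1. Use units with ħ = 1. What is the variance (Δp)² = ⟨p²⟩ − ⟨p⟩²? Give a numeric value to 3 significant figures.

Compute ⟨p⟩ and ⟨p²⟩ separately; (Δp)² = ⟨p²⟩ − ⟨p⟩².
d/dx sin(nπx/L) = (nπ/L)·cos(nπx/L) and d²/dx² sin(nπx/L) = −(nπ/L)²·sin(nπx/L); on 0 ≤ x ≤ L, ∫sin²(nπx/L) dx = L/2 and ∫sin(nπx/L)·cos(nπx/L) dx = 0.
Normalization: ∫|ψ|² dx = 1.5750.
⟨p⟩ = 0.0000 and ⟨p²⟩ = 0.99467.
(Δp)² = 0.99467 − (0.0000)² = 0.99467.

0.995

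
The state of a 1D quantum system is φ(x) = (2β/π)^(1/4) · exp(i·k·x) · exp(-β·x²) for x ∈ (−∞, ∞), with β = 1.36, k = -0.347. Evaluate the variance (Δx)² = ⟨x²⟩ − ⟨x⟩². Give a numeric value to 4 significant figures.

0.1838

Compute ⟨x⟩ and ⟨x²⟩ separately, then (Δx)² = ⟨x²⟩ − ⟨x⟩².
Gaussian moments: ∫x^(2j)·e^(−2βx²) dx = (2j−1)!!/(4β)^j · √(π/(2β)), odd powers integrate to 0; here √(π/(2β)) = 1.0747.
⟨x⟩ = 0.0000 and ⟨x²⟩ = 0.18382.
(Δx)² = 0.18382 − (0.0000)² = 0.18382.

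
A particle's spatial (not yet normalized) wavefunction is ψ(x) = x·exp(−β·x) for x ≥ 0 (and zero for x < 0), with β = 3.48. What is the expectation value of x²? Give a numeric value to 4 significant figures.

⟨x²⟩ = ∫ x²·|ψ|² dx / ∫|ψ|² dx (integrals over the domain).
Every integrand reduces to terms xʲ·e^(−2βx) on [0, ∞); use ∫₀^∞ xʲ·e^(−2βx) dx = j!/(2β)^(j+1).
State is unnormalized: ∫|ψ|² dx = 0.0059320, and ∫ψ*·x²·ψ dx = 0.0014695, so ⟨x²⟩ = 0.0014695 / 0.0059320.
⟨x²⟩ = 0.24772.

0.2477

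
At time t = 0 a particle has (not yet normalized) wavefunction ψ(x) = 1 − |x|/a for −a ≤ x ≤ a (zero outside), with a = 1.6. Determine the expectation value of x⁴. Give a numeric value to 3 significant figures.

⟨x⁴⟩ = ∫ x⁴·|ψ|² dx / ∫|ψ|² dx (integrals over the domain).
ψ is even, so ∫ over [−a, a] = 2∫₀ᵃ with ψ = 1 − x/a there: ∫₀ᵃ (1 − x/a)² dx = a/3, ∫₀ᵃ x²(1 − x/a)² dx = a³/30, ∫₀ᵃ x⁴(1 − x/a)² dx = a⁵/105.
State is unnormalized: ∫|ψ|² dx = 1.0667, and ∫ψ*·x⁴·ψ dx = 0.19973, so ⟨x⁴⟩ = 0.19973 / 1.0667.
⟨x⁴⟩ = 0.18725.

0.187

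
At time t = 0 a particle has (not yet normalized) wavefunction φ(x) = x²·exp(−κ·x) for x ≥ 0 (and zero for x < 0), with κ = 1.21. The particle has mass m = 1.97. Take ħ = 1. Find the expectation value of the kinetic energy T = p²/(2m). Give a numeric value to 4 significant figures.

T = −(ħ²/2m) d²/dx², so ⟨T⟩ = −(ħ²/2m) ∫ φ*·φ'' dx / ∫|φ|² dx; with m = 1.97.
Differentiate x²·exp(−κ·x) with the product rule; every integrand then reduces to terms xʲ·e^(−2κx) on [0, ∞), with ∫₀^∞ xʲ·e^(−2κx) dx = j!/(2κ)^(j+1).
State is unnormalized: ∫|φ|² dx = 0.28916, and ∫φ*·(−ħ²/2m · φ'') dx = 0.035817, so ⟨T⟩ = 0.035817 / 0.28916.
⟨T⟩ = 0.12387.

0.1239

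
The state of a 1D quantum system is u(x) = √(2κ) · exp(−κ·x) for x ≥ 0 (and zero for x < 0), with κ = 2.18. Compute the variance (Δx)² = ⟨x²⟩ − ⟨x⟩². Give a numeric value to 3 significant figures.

Compute ⟨x⟩ and ⟨x²⟩ separately, then (Δx)² = ⟨x²⟩ − ⟨x⟩².
Every integrand reduces to terms xʲ·e^(−2κx) on [0, ∞); use ∫₀^∞ xʲ·e^(−2κx) dx = j!/(2κ)^(j+1).
⟨x⟩ = 0.22936 and ⟨x²⟩ = 0.10521.
(Δx)² = 0.10521 − (0.22936)² = 0.052605.

0.0526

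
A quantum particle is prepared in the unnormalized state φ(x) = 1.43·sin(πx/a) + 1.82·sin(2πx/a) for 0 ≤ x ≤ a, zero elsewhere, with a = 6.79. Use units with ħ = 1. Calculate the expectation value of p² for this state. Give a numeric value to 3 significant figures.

0.611

p² φ = −ħ² d²φ/dx²; ⟨p²⟩ = −ħ² ∫ φ*·φ'' dx / ∫|φ|² dx.
d²/dx² sin(jπx/a) = −(jπ/a)²·sin(jπx/a); on 0 ≤ x ≤ a, ∫sin²(jπx/a) dx = a/2 and ∫sin(jπx/a)·sin(lπx/a) dx = 0 for j ≠ l, so only diagonal terms survive in ∫|φ|² and ∫φ·φ″; ∫φ·φ′ dx = [φ²/2] between the walls = 0.
State is unnormalized: ∫|φ|² dx = 18.188, and ∫φ*·(−ħ² φ'') dx = 11.116, so ⟨p²⟩ = 11.116 / 18.188.
⟨p²⟩ = 0.61115.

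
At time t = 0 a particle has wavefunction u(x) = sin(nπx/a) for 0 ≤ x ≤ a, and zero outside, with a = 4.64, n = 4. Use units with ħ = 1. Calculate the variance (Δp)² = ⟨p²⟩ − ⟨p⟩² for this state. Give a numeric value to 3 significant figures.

7.33

Compute ⟨p⟩ and ⟨p²⟩ separately; (Δp)² = ⟨p²⟩ − ⟨p⟩².
d/dx sin(nπx/a) = (nπ/a)·cos(nπx/a) and d²/dx² sin(nπx/a) = −(nπ/a)²·sin(nπx/a); on 0 ≤ x ≤ a, ∫sin²(nπx/a) dx = a/2 and ∫sin(nπx/a)·cos(nπx/a) dx = 0.
Normalization: ∫|u|² dx = 2.3200.
⟨p⟩ = 0.0000 and ⟨p²⟩ = 7.3347.
(Δp)² = 7.3347 − (0.0000)² = 7.3347.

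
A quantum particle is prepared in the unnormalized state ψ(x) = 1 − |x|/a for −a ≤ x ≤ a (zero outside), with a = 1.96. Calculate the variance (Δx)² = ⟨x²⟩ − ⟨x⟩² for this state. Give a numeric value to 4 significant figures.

0.3842

Compute ⟨x⟩ and ⟨x²⟩ separately, then (Δx)² = ⟨x²⟩ − ⟨x⟩².
ψ is even, so ∫ over [−a, a] = 2∫₀ᵃ with ψ = 1 − x/a there: ∫₀ᵃ (1 − x/a)² dx = a/3, ∫₀ᵃ x²(1 − x/a)² dx = a³/30, ∫₀ᵃ x⁴(1 − x/a)² dx = a⁵/105.
Normalization: ∫|ψ|² dx = 1.3067.
⟨x⟩ = 0.0000 and ⟨x²⟩ = 0.38416.
(Δx)² = 0.38416 − (0.0000)² = 0.38416.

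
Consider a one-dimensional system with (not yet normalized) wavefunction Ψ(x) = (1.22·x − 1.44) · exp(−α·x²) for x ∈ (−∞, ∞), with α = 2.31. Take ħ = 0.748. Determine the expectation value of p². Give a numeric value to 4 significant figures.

1.479

p² Ψ = −ħ² d²Ψ/dx²; ⟨p²⟩ = −ħ² ∫ Ψ*·Ψ'' dx / ∫|Ψ|² dx.
Expand each integrand as polynomial × e^(−2αx²) and use ∫x^(2j)·e^(−2αx²) dx = (2j−1)!!/(4α)^j · √(π/(2α)), odd powers → 0; here √(π/(2α)) = 0.82462. Differentiate with the product rule, d/dx e^(−αx²) = −2αx·e^(−αx²).
State is unnormalized: ∫|Ψ|² dx = 1.8428, and ∫Ψ*·(−ħ² Ψ'') dx = 2.7250, so ⟨p²⟩ = 2.7250 / 1.8428.
⟨p²⟩ = 1.4788.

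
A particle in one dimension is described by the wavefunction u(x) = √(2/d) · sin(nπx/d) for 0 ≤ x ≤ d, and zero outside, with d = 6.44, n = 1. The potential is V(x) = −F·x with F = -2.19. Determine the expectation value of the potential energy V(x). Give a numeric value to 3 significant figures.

⟨V⟩ = ∫ V(x)·|u|² dx.
With sin²θ = (1 − cos2θ)/2 on 0 ≤ x ≤ d: ∫sin²(nπx/d) dx = d/2, ∫x·sin²(nπx/d) dx = d²/4, ∫x²·sin²(nπx/d) dx = d³·(1/6 − 1/(4n²π²)); higher powers xᵏ the same way, integrating xᵏ·cos(2nπx/d) by parts.
⟨V⟩ = 7.0518.

7.05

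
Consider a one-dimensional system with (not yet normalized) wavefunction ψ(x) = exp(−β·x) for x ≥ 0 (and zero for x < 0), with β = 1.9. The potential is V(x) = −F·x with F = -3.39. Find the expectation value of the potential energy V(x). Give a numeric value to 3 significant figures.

0.892

⟨V⟩ = ∫ V(x)·|ψ|² dx / ∫|ψ|² dx.
Every integrand reduces to terms xʲ·e^(−2βx) on [0, ∞); use ∫₀^∞ xʲ·e^(−2βx) dx = j!/(2β)^(j+1).
State is unnormalized: ∫|ψ|² dx = 0.26316, and ∫ψ*·V(x)·ψ dx = 0.23476, so ⟨V⟩ = 0.23476 / 0.26316.
⟨V⟩ = 0.89211.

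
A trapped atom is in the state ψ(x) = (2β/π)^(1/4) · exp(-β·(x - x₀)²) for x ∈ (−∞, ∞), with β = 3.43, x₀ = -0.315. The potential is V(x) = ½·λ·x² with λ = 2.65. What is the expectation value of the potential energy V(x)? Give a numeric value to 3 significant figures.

⟨V⟩ = ∫ V(x)·|ψ|² dx.
Gaussian moments (u = x − x₀): ∫u^(2j)·e^(−2βu²) du = (2j−1)!!/(4β)^j · √(π/(2β)), odd powers integrate to 0; here √(π/(2β)) = 0.67673.
⟨V⟩ = 0.22805.

0.228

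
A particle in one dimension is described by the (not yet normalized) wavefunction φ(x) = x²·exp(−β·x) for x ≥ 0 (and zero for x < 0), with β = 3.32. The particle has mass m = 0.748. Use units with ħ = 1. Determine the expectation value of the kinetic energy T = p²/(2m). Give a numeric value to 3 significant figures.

2.46

T = −(ħ²/2m) d²/dx², so ⟨T⟩ = −(ħ²/2m) ∫ φ*·φ'' dx / ∫|φ|² dx; with m = 0.748.
Differentiate x²·exp(−β·x) with the product rule; every integrand then reduces to terms xʲ·e^(−2βx) on [0, ∞), with ∫₀^∞ xʲ·e^(−2βx) dx = j!/(2β)^(j+1).
State is unnormalized: ∫|φ|² dx = 0.0018594, and ∫φ*·(−ħ²/2m · φ'') dx = 0.0045666, so ⟨T⟩ = 0.0045666 / 0.0018594.
⟨T⟩ = 2.4560.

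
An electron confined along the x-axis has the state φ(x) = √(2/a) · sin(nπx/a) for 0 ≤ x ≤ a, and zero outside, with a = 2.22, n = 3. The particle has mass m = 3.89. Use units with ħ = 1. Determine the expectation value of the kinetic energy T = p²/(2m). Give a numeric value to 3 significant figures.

2.32

T = −(ħ²/2m) d²/dx², so ⟨T⟩ = −(ħ²/2m) ∫ φ*·φ'' dx; with m = 3.89.
d/dx sin(nπx/a) = (nπ/a)·cos(nπx/a) and d²/dx² sin(nπx/a) = −(nπ/a)²·sin(nπx/a); on 0 ≤ x ≤ a, ∫sin²(nπx/a) dx = a/2 and ∫sin(nπx/a)·cos(nπx/a) dx = 0.
⟨T⟩ = 2.3166.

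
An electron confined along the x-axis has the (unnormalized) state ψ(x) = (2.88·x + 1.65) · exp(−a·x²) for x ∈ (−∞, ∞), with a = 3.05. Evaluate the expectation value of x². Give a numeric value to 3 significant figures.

⟨x²⟩ = ∫ x²·|ψ|² dx / ∫|ψ|² dx (integrals over the domain).
Expand each integrand as polynomial × e^(−2ax²) and use ∫x^(2j)·e^(−2ax²) dx = (2j−1)!!/(4a)^j · √(π/(2a)), odd powers → 0; here √(π/(2a)) = 0.71765.
State is unnormalized: ∫|ψ|² dx = 2.4417, and ∫ψ*·x²·ψ dx = 0.28012, so ⟨x²⟩ = 0.28012 / 2.4417.
⟨x²⟩ = 0.11472.

0.115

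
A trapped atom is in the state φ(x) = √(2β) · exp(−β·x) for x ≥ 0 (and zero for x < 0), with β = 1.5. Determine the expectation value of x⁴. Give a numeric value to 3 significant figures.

0.296

⟨x⁴⟩ = ∫ x⁴·|φ|² dx (integrals over the domain).
Every integrand reduces to terms xʲ·e^(−2βx) on [0, ∞); use ∫₀^∞ xʲ·e^(−2βx) dx = j!/(2β)^(j+1).
⟨x⁴⟩ = 0.29630.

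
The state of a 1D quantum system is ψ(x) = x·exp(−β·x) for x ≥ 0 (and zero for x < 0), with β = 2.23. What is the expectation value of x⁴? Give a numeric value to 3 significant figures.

⟨x⁴⟩ = ∫ x⁴·|ψ|² dx / ∫|ψ|² dx (integrals over the domain).
Every integrand reduces to terms xʲ·e^(−2βx) on [0, ∞); use ∫₀^∞ xʲ·e^(−2βx) dx = j!/(2β)^(j+1).
State is unnormalized: ∫|ψ|² dx = 0.022544, and ∫ψ*·x⁴·ψ dx = 0.020511, so ⟨x⁴⟩ = 0.020511 / 0.022544.
⟨x⁴⟩ = 0.90984.

0.910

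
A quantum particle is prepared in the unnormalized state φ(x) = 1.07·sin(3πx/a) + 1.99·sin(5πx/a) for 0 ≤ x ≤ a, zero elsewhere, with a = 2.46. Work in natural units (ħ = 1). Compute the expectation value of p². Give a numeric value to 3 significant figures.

34.9

p² φ = −ħ² d²φ/dx²; ⟨p²⟩ = −ħ² ∫ φ*·φ'' dx / ∫|φ|² dx.
d²/dx² sin(jπx/a) = −(jπ/a)²·sin(jπx/a); on 0 ≤ x ≤ a, ∫sin²(jπx/a) dx = a/2 and ∫sin(jπx/a)·sin(lπx/a) dx = 0 for j ≠ l, so only diagonal terms survive in ∫|φ|² and ∫φ·φ″; ∫φ·φ′ dx = [φ²/2] between the walls = 0.
State is unnormalized: ∫|φ|² dx = 6.2792, and ∫φ*·(−ħ² φ'') dx = 219.27, so ⟨p²⟩ = 219.27 / 6.2792.
⟨p²⟩ = 34.920.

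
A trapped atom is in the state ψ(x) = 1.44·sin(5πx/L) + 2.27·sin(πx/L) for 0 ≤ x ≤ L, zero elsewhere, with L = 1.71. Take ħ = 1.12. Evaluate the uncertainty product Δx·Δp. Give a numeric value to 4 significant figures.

Δx = √(⟨x²⟩−⟨x⟩²), Δp = √(⟨p²⟩−⟨p⟩²).
On 0 ≤ x ≤ L (j ≠ l): ∫sin²(jπx/L) dx = L/2, ∫sin(jπx/L)·sin(lπx/L) dx = 0; diagonal moments ∫x·sin²(jπx/L) dx = L²/4, ∫x²·sin²(jπx/L) dx = L³·(1/6 − 1/(4j²π²)); cross terms ∫x·sin(jπx/L)·sin(lπx/L) dx = 0 for j + l even and −4jlL²/(π²(j² − l²)²) for j + l odd, ∫x²·sin(jπx/L)·sin(lπx/L) dx = (−1)^(j+l)·4jlL³/(π²(j² − l²)²); higher powers the same way via product-to-sum and parts. d²/dx² sin(jπx/L) = −(jπ/L)²·sin(jπx/L); on 0 ≤ x ≤ L, ∫sin²(jπx/L) dx = L/2 and ∫sin(jπx/L)·sin(lπx/L) dx = 0 for j ≠ l, so only diagonal terms survive in ∫|ψ|² and ∫ψ·ψ″; ∫ψ·ψ′ dx = [ψ²/2] between the walls = 0.
Normalization: ∫|ψ|² dx = 6.1787.
⟨x⟩ = 0.85500, ⟨x²⟩ = 0.88598 ⇒ Δx = 0.39365.
⟨p⟩ = 0.0000, ⟨p²⟩ = 33.392 ⇒ Δp = 5.7785.
Δx·Δp = 2.2747.

2.275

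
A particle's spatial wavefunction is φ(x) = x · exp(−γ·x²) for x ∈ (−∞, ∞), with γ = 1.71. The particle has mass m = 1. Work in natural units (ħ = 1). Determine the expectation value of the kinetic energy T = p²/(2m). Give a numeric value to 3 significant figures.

2.57

T = −(ħ²/2m) d²/dx², so ⟨T⟩ = −(ħ²/2m) ∫ φ*·φ'' dx / ∫|φ|² dx; with m = 1.
Expand each integrand as polynomial × e^(−2γx²) and use ∫x^(2j)·e^(−2γx²) dx = (2j−1)!!/(4γ)^j · √(π/(2γ)), odd powers → 0; here √(π/(2γ)) = 0.95843. Differentiate with the product rule, d/dx e^(−γx²) = −2γx·e^(−γx²).
State is unnormalized: ∫|φ|² dx = 0.14012, and ∫φ*·(−ħ²/2m · φ'') dx = 0.35941, so ⟨T⟩ = 0.35941 / 0.14012.
⟨T⟩ = 2.5650.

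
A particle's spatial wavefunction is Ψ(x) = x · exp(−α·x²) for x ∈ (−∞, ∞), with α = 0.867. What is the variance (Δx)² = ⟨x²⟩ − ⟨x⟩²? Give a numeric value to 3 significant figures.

Compute ⟨x⟩ and ⟨x²⟩ separately, then (Δx)² = ⟨x²⟩ − ⟨x⟩².
Expand each integrand as polynomial × e^(−2αx²) and use ∫x^(2j)·e^(−2αx²) dx = (2j−1)!!/(4α)^j · √(π/(2α)), odd powers → 0; here √(π/(2α)) = 1.3460.
Normalization: ∫|Ψ|² dx = 0.38812.
⟨x⟩ = 0.0000 and ⟨x²⟩ = 0.86505.
(Δx)² = 0.86505 − (0.0000)² = 0.86505.

0.865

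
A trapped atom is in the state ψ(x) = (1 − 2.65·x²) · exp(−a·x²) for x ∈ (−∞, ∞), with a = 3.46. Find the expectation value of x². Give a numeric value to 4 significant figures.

0.03986

⟨x²⟩ = ∫ x²·|ψ|² dx / ∫|ψ|² dx (integrals over the domain).
Expand each integrand as polynomial × e^(−2ax²) and use ∫x^(2j)·e^(−2ax²) dx = (2j−1)!!/(4a)^j · √(π/(2a)), odd powers → 0; here √(π/(2a)) = 0.67379.
State is unnormalized: ∫|ψ|² dx = 0.48987, and ∫ψ*·x²·ψ dx = 0.019527, so ⟨x²⟩ = 0.019527 / 0.48987.
⟨x²⟩ = 0.039861.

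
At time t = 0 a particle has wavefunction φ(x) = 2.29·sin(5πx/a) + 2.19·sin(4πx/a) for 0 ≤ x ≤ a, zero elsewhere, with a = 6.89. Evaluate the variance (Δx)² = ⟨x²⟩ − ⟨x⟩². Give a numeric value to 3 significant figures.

1.94

Compute ⟨x⟩ and ⟨x²⟩ separately, then (Δx)² = ⟨x²⟩ − ⟨x⟩².
On 0 ≤ x ≤ a (j ≠ l): ∫sin²(jπx/a) dx = a/2, ∫sin(jπx/a)·sin(lπx/a) dx = 0; diagonal moments ∫x·sin²(jπx/a) dx = a²/4, ∫x²·sin²(jπx/a) dx = a³·(1/6 − 1/(4j²π²)); cross terms ∫x·sin(jπx/a)·sin(lπx/a) dx = 0 for j + l even and −4jla²/(π²(j² − l²)²) for j + l odd, ∫x²·sin(jπx/a)·sin(lπx/a) dx = (−1)^(j+l)·4jla³/(π²(j² − l²)²); higher powers the same way via product-to-sum and parts.
Normalization: ∫|φ|² dx = 34.588.
⟨x⟩ = 2.0674 and ⟨x²⟩ = 6.2104.
(Δx)² = 6.2104 − (2.0674)² = 1.9362.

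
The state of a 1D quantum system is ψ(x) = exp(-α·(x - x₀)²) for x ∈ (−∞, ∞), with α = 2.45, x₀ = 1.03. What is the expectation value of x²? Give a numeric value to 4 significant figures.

1.163

⟨x²⟩ = ∫ x²·|ψ|² dx / ∫|ψ|² dx (integrals over the domain).
Gaussian moments (u = x − x₀): ∫u^(2j)·e^(−2αu²) du = (2j−1)!!/(4α)^j · √(π/(2α)), odd powers integrate to 0; here √(π/(2α)) = 0.80071.
State is unnormalized: ∫|ψ|² dx = 0.80071, and ∫ψ*·x²·ψ dx = 0.93118, so ⟨x²⟩ = 0.93118 / 0.80071.
⟨x²⟩ = 1.1629.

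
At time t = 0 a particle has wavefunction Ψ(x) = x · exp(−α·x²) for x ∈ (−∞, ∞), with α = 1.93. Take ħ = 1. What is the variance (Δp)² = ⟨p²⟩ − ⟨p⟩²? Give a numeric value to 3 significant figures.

Compute ⟨p⟩ and ⟨p²⟩ separately; (Δp)² = ⟨p²⟩ − ⟨p⟩².
Expand each integrand as polynomial × e^(−2αx²) and use ∫x^(2j)·e^(−2αx²) dx = (2j−1)!!/(4α)^j · √(π/(2α)), odd powers → 0; here √(π/(2α)) = 0.90216. Differentiate with the product rule, d/dx e^(−αx²) = −2αx·e^(−αx²).
Normalization: ∫|Ψ|² dx = 0.11686.
⟨p⟩ = 0.0000 and ⟨p²⟩ = 5.7900.
(Δp)² = 5.7900 − (0.0000)² = 5.7900.

5.79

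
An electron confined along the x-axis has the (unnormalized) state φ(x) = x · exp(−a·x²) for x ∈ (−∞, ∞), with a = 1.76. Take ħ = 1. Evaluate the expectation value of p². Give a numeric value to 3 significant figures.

5.28

p² φ = −ħ² d²φ/dx²; ⟨p²⟩ = −ħ² ∫ φ*·φ'' dx / ∫|φ|² dx.
Expand each integrand as polynomial × e^(−2ax²) and use ∫x^(2j)·e^(−2ax²) dx = (2j−1)!!/(4a)^j · √(π/(2a)), odd powers → 0; here √(π/(2a)) = 0.94472. Differentiate with the product rule, d/dx e^(−ax²) = −2ax·e^(−ax²).
State is unnormalized: ∫|φ|² dx = 0.13419, and ∫φ*·(−ħ² φ'') dx = 0.70854, so ⟨p²⟩ = 0.70854 / 0.13419.
⟨p²⟩ = 5.2800.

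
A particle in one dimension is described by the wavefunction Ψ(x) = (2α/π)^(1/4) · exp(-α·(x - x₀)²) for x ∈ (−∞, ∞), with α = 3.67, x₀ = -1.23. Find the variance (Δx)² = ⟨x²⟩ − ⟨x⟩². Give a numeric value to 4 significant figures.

0.06812

Compute ⟨x⟩ and ⟨x²⟩ separately, then (Δx)² = ⟨x²⟩ − ⟨x⟩².
Gaussian moments (u = x − x₀): ∫u^(2j)·e^(−2αu²) du = (2j−1)!!/(4α)^j · √(π/(2α)), odd powers integrate to 0; here √(π/(2α)) = 0.65422.
⟨x⟩ = -1.2300 and ⟨x²⟩ = 1.5810.
(Δx)² = 1.5810 − (-1.2300)² = 0.068120.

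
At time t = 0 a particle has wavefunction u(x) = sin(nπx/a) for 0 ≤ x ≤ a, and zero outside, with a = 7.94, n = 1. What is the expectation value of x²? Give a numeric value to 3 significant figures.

⟨x²⟩ = ∫ x²·|u|² dx / ∫|u|² dx (integrals over the domain).
With sin²θ = (1 − cos2θ)/2 on 0 ≤ x ≤ a: ∫sin²(nπx/a) dx = a/2, ∫x·sin²(nπx/a) dx = a²/4, ∫x²·sin²(nπx/a) dx = a³·(1/6 − 1/(4n²π²)); higher powers xᵏ the same way, integrating xᵏ·cos(2nπx/a) by parts.
State is unnormalized: ∫|u|² dx = 3.9700, and ∫u*·x²·u dx = 70.748, so ⟨x²⟩ = 70.748 / 3.9700.
⟨x²⟩ = 17.821.

17.8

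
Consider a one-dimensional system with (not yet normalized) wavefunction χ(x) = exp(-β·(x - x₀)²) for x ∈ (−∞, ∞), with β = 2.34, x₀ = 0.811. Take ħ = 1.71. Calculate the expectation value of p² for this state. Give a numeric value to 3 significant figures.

p² χ = −ħ² d²χ/dx²; ⟨p²⟩ = −ħ² ∫ χ*·χ'' dx / ∫|χ|² dx.
Gaussian moments (u = x − x₀): ∫u^(2j)·e^(−2βu²) du = (2j−1)!!/(4β)^j · √(π/(2β)), odd powers integrate to 0; here √(π/(2β)) = 0.81932. Derivatives: d/dx e^(−βu²) = −2βu·e^(−βu²), d²/dx² e^(−βu²) = (4β²u² − 2β)·e^(−βu²).
State is unnormalized: ∫|χ|² dx = 0.81932, and ∫χ*·(−ħ² χ'') dx = 5.6061, so ⟨p²⟩ = 5.6061 / 0.81932.
⟨p²⟩ = 6.8424.

6.84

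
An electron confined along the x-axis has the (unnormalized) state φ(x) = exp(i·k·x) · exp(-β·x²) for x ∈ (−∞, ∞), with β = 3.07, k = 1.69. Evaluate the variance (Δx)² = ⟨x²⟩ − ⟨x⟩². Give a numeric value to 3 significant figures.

0.0814

Compute ⟨x⟩ and ⟨x²⟩ separately, then (Δx)² = ⟨x²⟩ − ⟨x⟩².
Gaussian moments: ∫x^(2j)·e^(−2βx²) dx = (2j−1)!!/(4β)^j · √(π/(2β)), odd powers integrate to 0; here √(π/(2β)) = 0.71530.
Normalization: ∫|φ|² dx = 0.71530.
⟨x⟩ = 0.0000 and ⟨x²⟩ = 0.081433.
(Δx)² = 0.081433 − (0.0000)² = 0.081433.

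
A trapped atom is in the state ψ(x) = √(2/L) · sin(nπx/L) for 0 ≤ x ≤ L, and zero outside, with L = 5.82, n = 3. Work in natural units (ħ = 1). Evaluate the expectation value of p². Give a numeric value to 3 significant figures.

p² ψ = −ħ² d²ψ/dx²; ⟨p²⟩ = −ħ² ∫ ψ*·ψ'' dx.
d/dx sin(nπx/L) = (nπ/L)·cos(nπx/L) and d²/dx² sin(nπx/L) = −(nπ/L)²·sin(nπx/L); on 0 ≤ x ≤ L, ∫sin²(nπx/L) dx = L/2 and ∫sin(nπx/L)·cos(nπx/L) dx = 0.
⟨p²⟩ = 2.6224.

2.62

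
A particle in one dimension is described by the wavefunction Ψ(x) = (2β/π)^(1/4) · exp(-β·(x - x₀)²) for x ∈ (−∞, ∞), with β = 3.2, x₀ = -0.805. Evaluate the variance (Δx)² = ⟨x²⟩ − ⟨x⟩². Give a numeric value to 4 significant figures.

Compute ⟨x⟩ and ⟨x²⟩ separately, then (Δx)² = ⟨x²⟩ − ⟨x⟩².
Gaussian moments (u = x − x₀): ∫u^(2j)·e^(−2βu²) du = (2j−1)!!/(4β)^j · √(π/(2β)), odd powers integrate to 0; here √(π/(2β)) = 0.70062.
⟨x⟩ = -0.80500 and ⟨x²⟩ = 0.72615.
(Δx)² = 0.72615 − (-0.80500)² = 0.078125.

0.07813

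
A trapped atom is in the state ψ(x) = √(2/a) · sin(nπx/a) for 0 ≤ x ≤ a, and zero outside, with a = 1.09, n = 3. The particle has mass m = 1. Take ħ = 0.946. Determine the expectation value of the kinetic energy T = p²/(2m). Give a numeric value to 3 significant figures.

33.5

T = −(ħ²/2m) d²/dx², so ⟨T⟩ = −(ħ²/2m) ∫ ψ*·ψ'' dx; with m = 1.
d/dx sin(nπx/a) = (nπ/a)·cos(nπx/a) and d²/dx² sin(nπx/a) = −(nπ/a)²·sin(nπx/a); on 0 ≤ x ≤ a, ∫sin²(nπx/a) dx = a/2 and ∫sin(nπx/a)·cos(nπx/a) dx = 0.
⟨T⟩ = 33.453.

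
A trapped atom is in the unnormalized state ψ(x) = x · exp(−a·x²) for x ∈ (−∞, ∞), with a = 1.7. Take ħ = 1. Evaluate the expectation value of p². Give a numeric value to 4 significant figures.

p² ψ = −ħ² d²ψ/dx²; ⟨p²⟩ = −ħ² ∫ ψ*·ψ'' dx / ∫|ψ|² dx.
Expand each integrand as polynomial × e^(−2ax²) and use ∫x^(2j)·e^(−2ax²) dx = (2j−1)!!/(4a)^j · √(π/(2a)), odd powers → 0; here √(π/(2a)) = 0.96125. Differentiate with the product rule, d/dx e^(−ax²) = −2ax·e^(−ax²).
State is unnormalized: ∫|ψ|² dx = 0.14136, and ∫ψ*·(−ħ² ψ'') dx = 0.72094, so ⟨p²⟩ = 0.72094 / 0.14136.
⟨p²⟩ = 5.1000.

5.100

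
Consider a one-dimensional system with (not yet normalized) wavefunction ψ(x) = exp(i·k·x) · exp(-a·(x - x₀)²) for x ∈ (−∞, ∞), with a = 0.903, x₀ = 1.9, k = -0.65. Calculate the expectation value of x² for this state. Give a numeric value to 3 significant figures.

3.89

⟨x²⟩ = ∫ x²·|ψ|² dx / ∫|ψ|² dx (integrals over the domain).
Gaussian moments (u = x − x₀): ∫u^(2j)·e^(−2au²) du = (2j−1)!!/(4a)^j · √(π/(2a)), odd powers integrate to 0; here √(π/(2a)) = 1.3189.
State is unnormalized: ∫|ψ|² dx = 1.3189, and ∫ψ*·x²·ψ dx = 5.1264, so ⟨x²⟩ = 5.1264 / 1.3189.
⟨x²⟩ = 3.8869.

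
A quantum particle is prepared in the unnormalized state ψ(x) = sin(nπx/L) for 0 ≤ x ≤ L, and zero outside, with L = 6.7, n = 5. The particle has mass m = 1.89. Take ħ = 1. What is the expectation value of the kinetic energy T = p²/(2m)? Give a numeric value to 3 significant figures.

1.45

T = −(ħ²/2m) d²/dx², so ⟨T⟩ = −(ħ²/2m) ∫ ψ*·ψ'' dx / ∫|ψ|² dx; with m = 1.89.
d/dx sin(nπx/L) = (nπ/L)·cos(nπx/L) and d²/dx² sin(nπx/L) = −(nπ/L)²·sin(nπx/L); on 0 ≤ x ≤ L, ∫sin²(nπx/L) dx = L/2 and ∫sin(nπx/L)·cos(nπx/L) dx = 0.
State is unnormalized: ∫|ψ|² dx = 3.3500, and ∫ψ*·(−ħ²/2m · ψ'') dx = 4.8713, so ⟨T⟩ = 4.8713 / 3.3500.
⟨T⟩ = 1.4541.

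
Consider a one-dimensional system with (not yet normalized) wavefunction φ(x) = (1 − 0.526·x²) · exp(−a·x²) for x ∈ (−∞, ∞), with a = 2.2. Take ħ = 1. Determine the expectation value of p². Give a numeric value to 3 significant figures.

p² φ = −ħ² d²φ/dx²; ⟨p²⟩ = −ħ² ∫ φ*·φ'' dx / ∫|φ|² dx.
Expand each integrand as polynomial × e^(−2ax²) and use ∫x^(2j)·e^(−2ax²) dx = (2j−1)!!/(4a)^j · √(π/(2a)), odd powers → 0; here √(π/(2a)) = 0.84498. Differentiate with the product rule, d/dx e^(−ax²) = −2ax·e^(−ax²).
State is unnormalized: ∫|φ|² dx = 0.75303, and ∫φ*·(−ħ² φ'') dx = 2.1277, so ⟨p²⟩ = 2.1277 / 0.75303.
⟨p²⟩ = 2.8255.

2.83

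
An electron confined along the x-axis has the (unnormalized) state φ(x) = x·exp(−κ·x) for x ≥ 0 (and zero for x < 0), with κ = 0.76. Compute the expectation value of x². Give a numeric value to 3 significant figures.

⟨x²⟩ = ∫ x²·|φ|² dx / ∫|φ|² dx (integrals over the domain).
Every integrand reduces to terms xʲ·e^(−2κx) on [0, ∞); use ∫₀^∞ xʲ·e^(−2κx) dx = j!/(2κ)^(j+1).
State is unnormalized: ∫|φ|² dx = 0.56951, and ∫φ*·x²·φ dx = 2.9580, so ⟨x²⟩ = 2.9580 / 0.56951.
⟨x²⟩ = 5.1939.

5.19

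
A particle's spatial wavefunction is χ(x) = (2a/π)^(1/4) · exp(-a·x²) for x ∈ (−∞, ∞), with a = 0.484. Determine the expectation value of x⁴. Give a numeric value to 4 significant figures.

0.8004

⟨x⁴⟩ = ∫ x⁴·|χ|² dx (integrals over the domain).
Gaussian moments: ∫x^(2j)·e^(−2ax²) dx = (2j−1)!!/(4a)^j · √(π/(2a)), odd powers integrate to 0; here √(π/(2a)) = 1.8015.
⟨x⁴⟩ = 0.80041.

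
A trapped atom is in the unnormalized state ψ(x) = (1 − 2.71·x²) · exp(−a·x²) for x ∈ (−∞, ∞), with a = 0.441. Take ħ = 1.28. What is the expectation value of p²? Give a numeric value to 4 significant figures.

p² ψ = −ħ² d²ψ/dx²; ⟨p²⟩ = −ħ² ∫ ψ*·ψ'' dx / ∫|ψ|² dx.
Expand each integrand as polynomial × e^(−2ax²) and use ∫x^(2j)·e^(−2ax²) dx = (2j−1)!!/(4a)^j · √(π/(2a)), odd powers → 0; here √(π/(2a)) = 1.8873. Differentiate with the product rule, d/dx e^(−ax²) = −2ax·e^(−ax²).
State is unnormalized: ∫|ψ|² dx = 9.4514, and ∫ψ*·(−ħ² ψ'') dx = 28.082, so ⟨p²⟩ = 28.082 / 9.4514.
⟨p²⟩ = 2.9712.

2.971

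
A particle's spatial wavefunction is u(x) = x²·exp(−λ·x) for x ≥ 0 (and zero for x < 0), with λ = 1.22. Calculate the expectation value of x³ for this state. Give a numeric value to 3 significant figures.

14.5

⟨x³⟩ = ∫ x³·|u|² dx / ∫|u|² dx (integrals over the domain).
Every integrand reduces to terms xʲ·e^(−2λx) on [0, ∞); use ∫₀^∞ xʲ·e^(−2λx) dx = j!/(2λ)^(j+1).
State is unnormalized: ∫|u|² dx = 0.27750, and ∫u*·x³·u dx = 4.0115, so ⟨x³⟩ = 4.0115 / 0.27750.
⟨x³⟩ = 14.456.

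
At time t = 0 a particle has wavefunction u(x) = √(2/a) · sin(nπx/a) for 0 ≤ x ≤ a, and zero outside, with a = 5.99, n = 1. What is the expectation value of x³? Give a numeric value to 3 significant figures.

⟨x³⟩ = ∫ x³·|u|² dx (integrals over the domain).
With sin²θ = (1 − cos2θ)/2 on 0 ≤ x ≤ a: ∫sin²(nπx/a) dx = a/2, ∫x·sin²(nπx/a) dx = a²/4, ∫x²·sin²(nπx/a) dx = a³·(1/6 − 1/(4n²π²)); higher powers xᵏ the same way, integrating xᵏ·cos(2nπx/a) by parts.
⟨x³⟩ = 37.398.

37.4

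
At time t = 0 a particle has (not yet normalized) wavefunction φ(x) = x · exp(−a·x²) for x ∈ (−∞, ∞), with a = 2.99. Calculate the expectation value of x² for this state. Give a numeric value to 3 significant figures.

0.251

⟨x²⟩ = ∫ x²·|φ|² dx / ∫|φ|² dx (integrals over the domain).
Expand each integrand as polynomial × e^(−2ax²) and use ∫x^(2j)·e^(−2ax²) dx = (2j−1)!!/(4a)^j · √(π/(2a)), odd powers → 0; here √(π/(2a)) = 0.72481.
State is unnormalized: ∫|φ|² dx = 0.060603, and ∫φ*·x²·φ dx = 0.015201, so ⟨x²⟩ = 0.015201 / 0.060603.
⟨x²⟩ = 0.25084.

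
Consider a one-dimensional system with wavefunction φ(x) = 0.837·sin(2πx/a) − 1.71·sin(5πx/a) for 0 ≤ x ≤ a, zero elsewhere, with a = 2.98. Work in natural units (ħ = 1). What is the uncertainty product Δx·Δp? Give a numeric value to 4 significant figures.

4.042

Δx = √(⟨x²⟩−⟨x⟩²), Δp = √(⟨p²⟩−⟨p⟩²).
On 0 ≤ x ≤ a (j ≠ l): ∫sin²(jπx/a) dx = a/2, ∫sin(jπx/a)·sin(lπx/a) dx = 0; diagonal moments ∫x·sin²(jπx/a) dx = a²/4, ∫x²·sin²(jπx/a) dx = a³·(1/6 − 1/(4j²π²)); cross terms ∫x·sin(jπx/a)·sin(lπx/a) dx = 0 for j + l even and −4jla²/(π²(j² − l²)²) for j + l odd, ∫x²·sin(jπx/a)·sin(lπx/a) dx = (−1)^(j+l)·4jla³/(π²(j² − l²)²); higher powers the same way via product-to-sum and parts. d²/dx² sin(jπx/a) = −(jπ/a)²·sin(jπx/a); on 0 ≤ x ≤ a, ∫sin²(jπx/a) dx = a/2 and ∫sin(jπx/a)·sin(lπx/a) dx = 0 for j ≠ l, so only diagonal terms survive in ∫|φ|² and ∫φ·φ″; ∫φ·φ′ dx = [φ²/2] between the walls = 0.
Normalization: ∫|φ|² dx = 5.4008.
⟨x⟩ = 1.5333, ⟨x²⟩ = 3.0528 ⇒ Δx = 0.83780.
⟨p⟩ = 0.0000, ⟨p²⟩ = 23.274 ⇒ Δp = 4.8243.
Δx·Δp = 4.0418.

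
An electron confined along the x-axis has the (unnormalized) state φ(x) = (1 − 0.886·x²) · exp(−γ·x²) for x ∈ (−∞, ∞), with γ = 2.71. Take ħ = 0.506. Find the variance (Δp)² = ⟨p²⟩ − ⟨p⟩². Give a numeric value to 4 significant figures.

0.9803

Compute ⟨p⟩ and ⟨p²⟩ separately; (Δp)² = ⟨p²⟩ − ⟨p⟩².
Expand each integrand as polynomial × e^(−2γx²) and use ∫x^(2j)·e^(−2γx²) dx = (2j−1)!!/(4γ)^j · √(π/(2γ)), odd powers → 0; here √(π/(2γ)) = 0.76133. Differentiate with the product rule, d/dx e^(−γx²) = −2γx·e^(−γx²).
Normalization: ∫|φ|² dx = 0.65214.
⟨p⟩ = 0.0000 and ⟨p²⟩ = 0.98034.
(Δp)² = 0.98034 − (0.0000)² = 0.98034.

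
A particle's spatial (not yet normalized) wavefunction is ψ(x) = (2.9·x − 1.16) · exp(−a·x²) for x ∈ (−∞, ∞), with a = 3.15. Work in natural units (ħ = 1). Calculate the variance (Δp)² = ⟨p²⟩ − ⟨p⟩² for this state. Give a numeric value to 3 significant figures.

Compute ⟨p⟩ and ⟨p²⟩ separately; (Δp)² = ⟨p²⟩ − ⟨p⟩².
Expand each integrand as polynomial × e^(−2ax²) and use ∫x^(2j)·e^(−2ax²) dx = (2j−1)!!/(4a)^j · √(π/(2a)), odd powers → 0; here √(π/(2a)) = 0.70616. Differentiate with the product rule, d/dx e^(−ax²) = −2ax·e^(−ax²).
Normalization: ∫|ψ|² dx = 1.4215.
⟨p⟩ = 0.0000 and ⟨p²⟩ = 5.2389.
(Δp)² = 5.2389 − (0.0000)² = 5.2389.

5.24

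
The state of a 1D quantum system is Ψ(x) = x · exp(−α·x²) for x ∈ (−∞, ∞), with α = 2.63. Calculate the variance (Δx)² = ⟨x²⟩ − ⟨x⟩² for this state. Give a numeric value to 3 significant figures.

Compute ⟨x⟩ and ⟨x²⟩ separately, then (Δx)² = ⟨x²⟩ − ⟨x⟩².
Expand each integrand as polynomial × e^(−2αx²) and use ∫x^(2j)·e^(−2αx²) dx = (2j−1)!!/(4α)^j · √(π/(2α)), odd powers → 0; here √(π/(2α)) = 0.77283.
Normalization: ∫|Ψ|² dx = 0.073463.
⟨x⟩ = 0.0000 and ⟨x²⟩ = 0.28517.
(Δx)² = 0.28517 − (0.0000)² = 0.28517.

0.285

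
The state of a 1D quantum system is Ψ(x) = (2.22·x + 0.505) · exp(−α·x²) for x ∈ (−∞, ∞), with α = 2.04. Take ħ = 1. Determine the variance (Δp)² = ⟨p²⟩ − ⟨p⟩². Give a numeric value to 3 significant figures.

Compute ⟨p⟩ and ⟨p²⟩ separately; (Δp)² = ⟨p²⟩ − ⟨p⟩².
Expand each integrand as polynomial × e^(−2αx²) and use ∫x^(2j)·e^(−2αx²) dx = (2j−1)!!/(4α)^j · √(π/(2α)), odd powers → 0; here √(π/(2α)) = 0.87750. Differentiate with the product rule, d/dx e^(−αx²) = −2αx·e^(−αx²).
Normalization: ∫|Ψ|² dx = 0.75376.
⟨p⟩ = 0.0000 and ⟨p²⟩ = 4.9087.
(Δp)² = 4.9087 − (0.0000)² = 4.9087.

4.91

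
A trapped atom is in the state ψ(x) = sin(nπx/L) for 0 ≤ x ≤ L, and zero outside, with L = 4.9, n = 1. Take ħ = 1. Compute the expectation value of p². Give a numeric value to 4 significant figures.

p² ψ = −ħ² d²ψ/dx²; ⟨p²⟩ = −ħ² ∫ ψ*·ψ'' dx / ∫|ψ|² dx.
d/dx sin(nπx/L) = (nπ/L)·cos(nπx/L) and d²/dx² sin(nπx/L) = −(nπ/L)²·sin(nπx/L); on 0 ≤ x ≤ L, ∫sin²(nπx/L) dx = L/2 and ∫sin(nπx/L)·cos(nπx/L) dx = 0.
State is unnormalized: ∫|ψ|² dx = 2.4500, and ∫ψ*·(−ħ² ψ'') dx = 1.0071, so ⟨p²⟩ = 1.0071 / 2.4500.
⟨p²⟩ = 0.41106.

0.4111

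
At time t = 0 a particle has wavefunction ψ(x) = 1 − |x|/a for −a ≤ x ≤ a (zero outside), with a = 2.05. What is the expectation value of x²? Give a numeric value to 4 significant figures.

0.4203

⟨x²⟩ = ∫ x²·|ψ|² dx / ∫|ψ|² dx (integrals over the domain).
ψ is even, so ∫ over [−a, a] = 2∫₀ᵃ with ψ = 1 − x/a there: ∫₀ᵃ (1 − x/a)² dx = a/3, ∫₀ᵃ x²(1 − x/a)² dx = a³/30, ∫₀ᵃ x⁴(1 − x/a)² dx = a⁵/105.
State is unnormalized: ∫|ψ|² dx = 1.3667, and ∫ψ*·x²·ψ dx = 0.57434, so ⟨x²⟩ = 0.57434 / 1.3667.
⟨x²⟩ = 0.42025.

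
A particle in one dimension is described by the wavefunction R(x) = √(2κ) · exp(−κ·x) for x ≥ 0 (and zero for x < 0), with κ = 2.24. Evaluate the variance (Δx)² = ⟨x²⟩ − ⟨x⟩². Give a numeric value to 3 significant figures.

0.0498

Compute ⟨x⟩ and ⟨x²⟩ separately, then (Δx)² = ⟨x²⟩ − ⟨x⟩².
Every integrand reduces to terms xʲ·e^(−2κx) on [0, ∞); use ∫₀^∞ xʲ·e^(−2κx) dx = j!/(2κ)^(j+1).
⟨x⟩ = 0.22321 and ⟨x²⟩ = 0.099649.
(Δx)² = 0.099649 − (0.22321)² = 0.049825.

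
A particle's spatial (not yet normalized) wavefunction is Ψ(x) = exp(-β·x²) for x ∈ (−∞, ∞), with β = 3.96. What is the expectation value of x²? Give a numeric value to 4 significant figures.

0.06313

⟨x²⟩ = ∫ x²·|Ψ|² dx / ∫|Ψ|² dx (integrals over the domain).
Gaussian moments: ∫x^(2j)·e^(−2βx²) dx = (2j−1)!!/(4β)^j · √(π/(2β)), odd powers integrate to 0; here √(π/(2β)) = 0.62981.
State is unnormalized: ∫|Ψ|² dx = 0.62981, and ∫Ψ*·x²·Ψ dx = 0.039761, so ⟨x²⟩ = 0.039761 / 0.62981.
⟨x²⟩ = 0.063131.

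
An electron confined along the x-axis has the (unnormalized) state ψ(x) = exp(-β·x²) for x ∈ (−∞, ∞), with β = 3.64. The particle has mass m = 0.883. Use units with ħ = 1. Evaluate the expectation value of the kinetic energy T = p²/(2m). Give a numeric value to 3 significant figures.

2.06

T = −(ħ²/2m) d²/dx², so ⟨T⟩ = −(ħ²/2m) ∫ ψ*·ψ'' dx / ∫|ψ|² dx; with m = 0.883.
Gaussian moments: ∫x^(2j)·e^(−2βx²) dx = (2j−1)!!/(4β)^j · √(π/(2β)), odd powers integrate to 0; here √(π/(2β)) = 0.65692. Derivatives: d/dx e^(−βx²) = −2βx·e^(−βx²), d²/dx² e^(−βx²) = (4β²x² − 2β)·e^(−βx²).
State is unnormalized: ∫|ψ|² dx = 0.65692, and ∫ψ*·(−ħ²/2m · ψ'') dx = 1.3540, so ⟨T⟩ = 1.3540 / 0.65692.
⟨T⟩ = 2.0612.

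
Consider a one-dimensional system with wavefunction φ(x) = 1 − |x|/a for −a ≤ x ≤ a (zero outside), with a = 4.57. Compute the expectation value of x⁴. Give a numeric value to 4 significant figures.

⟨x⁴⟩ = ∫ x⁴·|φ|² dx / ∫|φ|² dx (integrals over the domain).
φ is even, so ∫ over [−a, a] = 2∫₀ᵃ with φ = 1 − x/a there: ∫₀ᵃ (1 − x/a)² dx = a/3, ∫₀ᵃ x²(1 − x/a)² dx = a³/30, ∫₀ᵃ x⁴(1 − x/a)² dx = a⁵/105.
State is unnormalized: ∫|φ|² dx = 3.0467, and ∫φ*·x⁴·φ dx = 37.968, so ⟨x⁴⟩ = 37.968 / 3.0467.
⟨x⁴⟩ = 12.462.

12.46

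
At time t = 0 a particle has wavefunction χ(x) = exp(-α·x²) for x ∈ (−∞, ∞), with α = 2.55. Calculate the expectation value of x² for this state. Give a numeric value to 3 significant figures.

0.0980

⟨x²⟩ = ∫ x²·|χ|² dx / ∫|χ|² dx (integrals over the domain).
Gaussian moments: ∫x^(2j)·e^(−2αx²) dx = (2j−1)!!/(4α)^j · √(π/(2α)), odd powers integrate to 0; here √(π/(2α)) = 0.78486.
State is unnormalized: ∫|χ|² dx = 0.78486, and ∫χ*·x²·χ dx = 0.076947, so ⟨x²⟩ = 0.076947 / 0.78486.
⟨x²⟩ = 0.098039.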